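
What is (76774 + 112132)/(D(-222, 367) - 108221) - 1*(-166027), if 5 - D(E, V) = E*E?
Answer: 13074531797/78750 ≈ 1.6603e+5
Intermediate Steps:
D(E, V) = 5 - E² (D(E, V) = 5 - E*E = 5 - E²)
(76774 + 112132)/(D(-222, 367) - 108221) - 1*(-166027) = (76774 + 112132)/((5 - 1*(-222)²) - 108221) - 1*(-166027) = 188906/((5 - 1*49284) - 108221) + 166027 = 188906/((5 - 49284) - 108221) + 166027 = 188906/(-49279 - 108221) + 166027 = 188906/(-157500) + 166027 = 188906*(-1/157500) + 166027 = -94453/78750 + 166027 = 13074531797/78750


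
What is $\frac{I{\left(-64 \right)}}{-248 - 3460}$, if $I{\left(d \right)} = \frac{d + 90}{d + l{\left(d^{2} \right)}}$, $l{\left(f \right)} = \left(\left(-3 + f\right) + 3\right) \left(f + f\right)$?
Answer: $- \frac{13}{62209798272} \approx -2.0897 \cdot 10^{-10}$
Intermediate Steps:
$l{\left(f \right)} = 2 f^{2}$ ($l{\left(f \right)} = f 2 f = 2 f^{2}$)
$I{\left(d \right)} = \frac{90 + d}{d + 2 d^{4}}$ ($I{\left(d \right)} = \frac{d + 90}{d + 2 \left(d^{2}\right)^{2}} = \frac{90 + d}{d + 2 d^{4}}$)
$\frac{I{\left(-64 \right)}}{-248 - 3460} = \frac{\frac{1}{-64 + 2 \left(-64\right)^{4}} \left(90 - 64\right)}{-248 - 3460} = \frac{\frac{1}{-64 + 2 \cdot 16777216} \cdot 26}{-3708} = \frac{1}{-64 + 33554432} \cdot 26 \left(- \frac{1}{3708}\right) = \frac{1}{33554368} \cdot 26 \left(- \frac{1}{3708}\right) = \frac{13}{16777184} \left(- \frac{1}{3708}\right) = - \frac{13}{62209798272}$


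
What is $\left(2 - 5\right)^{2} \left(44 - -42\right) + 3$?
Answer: $777$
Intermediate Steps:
$\left(2 - 5\right)^{2} \left(44 - -42\right) + 3 = \left(2 - 5\right)^{2} \left(44 + 42\right) + 3 = \left(-3\right)^{2} \cdot 86 + 3 = 9 \cdot 86 + 3 = 774 + 3 = 777$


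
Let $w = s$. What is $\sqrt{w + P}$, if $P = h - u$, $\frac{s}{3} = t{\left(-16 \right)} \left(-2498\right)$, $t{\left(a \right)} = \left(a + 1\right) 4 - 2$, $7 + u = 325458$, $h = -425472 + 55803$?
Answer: $2 i \sqrt{57623} \approx 480.1 i$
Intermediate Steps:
$h = -369669$
$u = 325451$ ($u = -7 + 325458 = 325451$)
$t{\left(a \right)} = 2 + 4 a$ ($t{\left(a \right)} = \left(1 + a\right) 4 - 2 = \left(4 + 4 a\right) - 2 = 2 + 4 a$)
$s = 464628$ ($s = 3 \left(2 + 4 \left(-16\right)\right) \left(-2498\right) = 3 \left(2 - 64\right) \left(-2498\right) = 3 \left(\left(-62\right) \left(-2498\right)\right) = 3 \cdot 154876 = 464628$)
$P = -695120$ ($P = -369669 - 325451 = -695120$)
$w = 464628$
$\sqrt{w + P} = \sqrt{464628 - 695120} = \sqrt{-230492} = 2 i \sqrt{57623}$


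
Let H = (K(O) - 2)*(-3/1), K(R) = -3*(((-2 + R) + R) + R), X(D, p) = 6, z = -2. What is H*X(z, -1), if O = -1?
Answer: -234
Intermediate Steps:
K(R) = 6 - 9*R (K(R) = -3*((-2 + 2*R) + R) = -3*(-2 + 3*R) = 6 - 9*R)
H = -39 (H = ((6 - 9*(-1)) - 2)*(-3/1) = ((6 + 9) - 2)*(-3*1) = (15 - 2)*(-3) = 13*(-3) = -39)
H*X(z, -1) = -39*6 = -234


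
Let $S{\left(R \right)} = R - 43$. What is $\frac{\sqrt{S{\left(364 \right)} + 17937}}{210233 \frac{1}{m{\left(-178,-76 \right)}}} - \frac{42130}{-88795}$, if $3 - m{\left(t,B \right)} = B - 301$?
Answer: $\frac{8426}{17759} + \frac{380 \sqrt{18258}}{210233} \approx 0.7187$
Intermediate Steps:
$m{\left(t,B \right)} = 304 - B$ ($m{\left(t,B \right)} = 3 - \left(B - 301\right) = 3 - \left(-301 + B\right) = 304 - B$)
$S{\left(R \right)} = -43 + R$ ($S{\left(R \right)} = R - 43 = -43 + R$)
$\frac{\sqrt{S{\left(364 \right)} + 17937}}{210233 \frac{1}{m{\left(-178,-76 \right)}}} - \frac{42130}{-88795} = \frac{\sqrt{\left(-43 + 364\right) + 17937}}{210233 \frac{1}{304 - -76}} - \frac{42130}{-88795} = \frac{\sqrt{321 + 17937}}{210233 \frac{1}{304 + 76}} - - \frac{8426}{17759} = \frac{\sqrt{18258}}{210233 \cdot \frac{1}{380}} + \frac{8426}{17759} = \frac{\sqrt{18258}}{\frac{210233}{380}} + \frac{8426}{17759} = \sqrt{18258} \cdot \frac{380}{210233} + \frac{8426}{17759} = \frac{380 \sqrt{18258}}{210233} + \frac{8426}{17759} = \frac{8426}{17759} + \frac{380 \sqrt{18258}}{210233}$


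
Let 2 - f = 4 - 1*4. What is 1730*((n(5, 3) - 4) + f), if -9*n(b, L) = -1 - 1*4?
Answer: -22490/9 ≈ -2498.9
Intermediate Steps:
f = 2 (f = 2 - (4 - 1*4) = 2 - (4 - 4) = 2 - 1*0 = 2 + 0 = 2)
n(b, L) = 5/9 (n(b, L) = -(-1 - 1*4)/9 = -(-1 - 4)/9 = -⅑*(-5) = 5/9)
1730*((n(5, 3) - 4) + f) = 1730*((5/9 - 4) + 2) = 1730*(-31/9 + 2) = 1730*(-13/9) = -22490/9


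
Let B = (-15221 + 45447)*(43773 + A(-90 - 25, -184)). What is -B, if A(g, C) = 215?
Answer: -1329581288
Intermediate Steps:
B = 1329581288 (B = (-15221 + 45447)*(43773 + 215) = 30226*43988 = 1329581288)
-B = -1*1329581288 = -1329581288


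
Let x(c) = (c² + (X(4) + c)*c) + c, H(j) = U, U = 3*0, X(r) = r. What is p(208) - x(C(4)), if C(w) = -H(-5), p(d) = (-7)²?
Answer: 49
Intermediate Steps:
U = 0
H(j) = 0
p(d) = 49
C(w) = 0 (C(w) = -1*0 = 0)
x(c) = c + c² + c*(4 + c) (x(c) = (c² + (4 + c)*c) + c = (c² + c*(4 + c)) + c = c + c² + c*(4 + c))
p(208) - x(C(4)) = 49 - 0*(5 + 2*0) = 49 - 0*(5 + 0) = 49 - 0*5 = 49 - 1*0 = 49 + 0 = 49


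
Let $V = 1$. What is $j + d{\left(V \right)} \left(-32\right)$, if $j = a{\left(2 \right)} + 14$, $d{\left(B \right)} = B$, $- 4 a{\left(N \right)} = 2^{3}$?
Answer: $-20$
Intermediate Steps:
$a{\left(N \right)} = -2$ ($a{\left(N \right)} = - \frac{2^{3}}{4} = \left(- \frac{1}{4}\right) 8 = -2$)
$j = 12$ ($j = -2 + 14 = 12$)
$j + d{\left(V \right)} \left(-32\right) = 12 + 1 \left(-32\right) = 12 - 32 = -20$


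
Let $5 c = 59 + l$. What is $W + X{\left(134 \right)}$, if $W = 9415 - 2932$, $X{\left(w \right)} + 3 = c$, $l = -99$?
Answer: $6472$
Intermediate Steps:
$c = -8$ ($c = \frac{59 - 99}{5} = \frac{1}{5} \left(-40\right) = -8$)
$X{\left(w \right)} = -11$ ($X{\left(w \right)} = -3 - 8 = -11$)
$W = 6483$
$W + X{\left(134 \right)} = 6483 - 11 = 6472$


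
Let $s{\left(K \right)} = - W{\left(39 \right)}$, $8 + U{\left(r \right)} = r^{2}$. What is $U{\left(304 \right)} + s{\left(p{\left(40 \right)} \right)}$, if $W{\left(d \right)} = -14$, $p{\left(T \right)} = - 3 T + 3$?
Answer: $92422$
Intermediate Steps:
$U{\left(r \right)} = -8 + r^{2}$
$p{\left(T \right)} = 3 - 3 T$
$s{\left(K \right)} = 14$ ($s{\left(K \right)} = \left(-1\right) \left(-14\right) = 14$)
$U{\left(304 \right)} + s{\left(p{\left(40 \right)} \right)} = \left(-8 + 304^{2}\right) + 14 = \left(-8 + 92416\right) + 14 = 92408 + 14 = 92422$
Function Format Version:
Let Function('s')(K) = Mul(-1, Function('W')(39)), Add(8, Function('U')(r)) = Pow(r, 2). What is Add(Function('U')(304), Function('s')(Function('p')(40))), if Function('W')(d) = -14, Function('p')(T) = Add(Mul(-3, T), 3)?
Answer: 92422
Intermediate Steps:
Function('U')(r) = Add(-8, Pow(r, 2))
Function('p')(T) = Add(3, Mul(-3, T))
Function('s')(K) = 14 (Function('s')(K) = Mul(-1, -14) = 14)
Add(Function('U')(304), Function('s')(Function('p')(40))) = Add(Add(-8, Pow(304, 2)), 14) = Add(Add(-8, 92416), 14) = Add(92408, 14) = 92422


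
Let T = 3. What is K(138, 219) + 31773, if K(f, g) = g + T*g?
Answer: 32649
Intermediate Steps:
K(f, g) = 4*g (K(f, g) = g + 3*g = 4*g)
K(138, 219) + 31773 = 4*219 + 31773 = 876 + 31773 = 32649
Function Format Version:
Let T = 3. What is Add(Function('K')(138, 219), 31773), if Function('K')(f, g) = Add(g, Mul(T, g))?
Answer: 32649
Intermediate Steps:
Function('K')(f, g) = Mul(4, g) (Function('K')(f, g) = Add(g, Mul(3, g)) = Mul(4, g))
Add(Function('K')(138, 219), 31773) = Add(Mul(4, 219), 31773) = Add(876, 31773) = 32649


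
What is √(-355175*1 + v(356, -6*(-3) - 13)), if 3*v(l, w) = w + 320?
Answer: 20*I*√7989/3 ≈ 595.88*I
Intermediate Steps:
v(l, w) = 320/3 + w/3 (v(l, w) = (w + 320)/3 = (320 + w)/3 = 320/3 + w/3)
√(-355175*1 + v(356, -6*(-3) - 13)) = √(-355175*1 + (320/3 + (-6*(-3) - 13)/3)) = √(-355175 + (320/3 + (18 - 13)/3)) = √(-355175 + (320/3 + (⅓)*5)) = √(-355175 + (320/3 + 5/3)) = √(-355175 + 325/3) = √(-1065200/3) = 20*I*√7989/3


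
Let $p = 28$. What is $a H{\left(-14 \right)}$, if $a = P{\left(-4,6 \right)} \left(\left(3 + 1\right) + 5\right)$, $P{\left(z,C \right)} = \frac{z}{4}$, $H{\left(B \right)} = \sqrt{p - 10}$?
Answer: $- 27 \sqrt{2} \approx -38.184$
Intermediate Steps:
$H{\left(B \right)} = 3 \sqrt{2}$ ($H{\left(B \right)} = \sqrt{28 - 10} = \sqrt{18} = 3 \sqrt{2}$)
$P{\left(z,C \right)} = \frac{z}{4}$ ($P{\left(z,C \right)} = z \frac{1}{4} = \frac{z}{4}$)
$a = -9$ ($a = \frac{1}{4} \left(-4\right) \left(\left(3 + 1\right) + 5\right) = - (4 + 5) = \left(-1\right) 9 = -9$)
$a H{\left(-14 \right)} = - 9 \cdot 3 \sqrt{2} = - 27 \sqrt{2}$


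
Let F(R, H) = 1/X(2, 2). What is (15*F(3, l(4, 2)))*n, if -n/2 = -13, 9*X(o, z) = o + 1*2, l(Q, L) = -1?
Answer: 1755/2 ≈ 877.50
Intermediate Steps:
X(o, z) = 2/9 + o/9 (X(o, z) = (o + 1*2)/9 = (o + 2)/9 = (2 + o)/9 = 2/9 + o/9)
F(R, H) = 9/4 (F(R, H) = 1/(2/9 + (⅑)*2) = 1/(2/9 + 2/9) = 1/(4/9) = 1*(9/4) = 9/4)
n = 26 (n = -2*(-13) = 26)
(15*F(3, l(4, 2)))*n = (15*(9/4))*26 = (135/4)*26 = 1755/2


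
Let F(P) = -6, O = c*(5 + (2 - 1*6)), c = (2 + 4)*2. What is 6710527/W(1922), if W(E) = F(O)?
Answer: -6710527/6 ≈ -1.1184e+6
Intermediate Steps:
c = 12 (c = 6*2 = 12)
O = 12 (O = 12*(5 + (2 - 1*6)) = 12*(5 + (2 - 6)) = 12*(5 - 4) = 12*1 = 12)
W(E) = -6
6710527/W(1922) = 6710527/(-6) = 6710527*(-⅙) = -6710527/6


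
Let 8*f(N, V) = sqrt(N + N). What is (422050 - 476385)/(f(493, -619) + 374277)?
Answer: -130152581088/896532945367 + 43468*sqrt(986)/896532945367 ≈ -0.14517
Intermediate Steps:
f(N, V) = sqrt(2)*sqrt(N)/8 (f(N, V) = sqrt(N + N)/8 = sqrt(2*N)/8 = (sqrt(2)*sqrt(N))/8 = sqrt(2)*sqrt(N)/8)
(422050 - 476385)/(f(493, -619) + 374277) = (422050 - 476385)/(sqrt(2)*sqrt(493)/8 + 374277) = -54335/(sqrt(986)/8 + 374277) = -54335/(374277 + sqrt(986)/8)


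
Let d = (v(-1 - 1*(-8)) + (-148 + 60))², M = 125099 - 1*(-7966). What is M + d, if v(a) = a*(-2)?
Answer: 143469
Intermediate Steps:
M = 133065 (M = 125099 + 7966 = 133065)
v(a) = -2*a
d = 10404 (d = (-2*(-1 - 1*(-8)) + (-148 + 60))² = (-2*(-1 + 8) - 88)² = (-2*7 - 88)² = (-14 - 88)² = (-102)² = 10404)
M + d = 133065 + 10404 = 143469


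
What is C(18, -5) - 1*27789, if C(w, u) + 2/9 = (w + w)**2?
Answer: -238439/9 ≈ -26493.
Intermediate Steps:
C(w, u) = -2/9 + 4*w**2 (C(w, u) = -2/9 + (w + w)**2 = -2/9 + (2*w)**2 = -2/9 + 4*w**2)
C(18, -5) - 1*27789 = (-2/9 + 4*18**2) - 1*27789 = (-2/9 + 4*324) - 27789 = (-2/9 + 1296) - 27789 = 11662/9 - 27789 = -238439/9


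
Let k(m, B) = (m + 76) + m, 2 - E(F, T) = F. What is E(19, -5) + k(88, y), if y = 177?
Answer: 235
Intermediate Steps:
E(F, T) = 2 - F
k(m, B) = 76 + 2*m (k(m, B) = (76 + m) + m = 76 + 2*m)
E(19, -5) + k(88, y) = (2 - 1*19) + (76 + 2*88) = (2 - 19) + (76 + 176) = -17 + 252 = 235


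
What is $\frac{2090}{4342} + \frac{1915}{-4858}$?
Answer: $\frac{919145}{10546718} \approx 0.08715$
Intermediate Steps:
$\frac{2090}{4342} + \frac{1915}{-4858} = 2090 \cdot \frac{1}{4342} + 1915 \left(- \frac{1}{4858}\right) = \frac{1045}{2171} - \frac{1915}{4858} = \frac{919145}{10546718}$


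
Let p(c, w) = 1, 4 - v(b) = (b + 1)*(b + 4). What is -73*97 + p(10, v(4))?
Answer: -7080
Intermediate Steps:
v(b) = 4 - (1 + b)*(4 + b) (v(b) = 4 - (b + 1)*(b + 4) = 4 - (1 + b)*(4 + b))
-73*97 + p(10, v(4)) = -73*97 + 1 = -7081 + 1 = -7080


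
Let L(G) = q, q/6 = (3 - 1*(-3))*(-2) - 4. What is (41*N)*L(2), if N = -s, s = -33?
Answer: -129888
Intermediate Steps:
N = 33 (N = -1*(-33) = 33)
q = -96 (q = 6*((3 - 1*(-3))*(-2) - 4) = 6*((3 + 3)*(-2) - 4) = 6*(6*(-2) - 4) = 6*(-12 - 4) = 6*(-16) = -96)
L(G) = -96
(41*N)*L(2) = (41*33)*(-96) = 1353*(-96) = -129888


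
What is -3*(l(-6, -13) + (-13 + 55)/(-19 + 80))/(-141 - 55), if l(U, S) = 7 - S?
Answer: 1893/5978 ≈ 0.31666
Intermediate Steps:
-3*(l(-6, -13) + (-13 + 55)/(-19 + 80))/(-141 - 55) = -3*((7 - 1*(-13)) + (-13 + 55)/(-19 + 80))/(-141 - 55) = -3*((7 + 13) + 42/61)/(-196) = -3*(20 + 42*(1/61))*(-1)/196 = -3*(20 + 42/61)*(-1)/196 = -3786*(-1)/(61*196) = -3*(-631/5978) = 1893/5978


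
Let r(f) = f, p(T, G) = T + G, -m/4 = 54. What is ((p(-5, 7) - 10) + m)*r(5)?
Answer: -1120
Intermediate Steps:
m = -216 (m = -4*54 = -216)
p(T, G) = G + T
((p(-5, 7) - 10) + m)*r(5) = (((7 - 5) - 10) - 216)*5 = ((2 - 10) - 216)*5 = (-8 - 216)*5 = -224*5 = -1120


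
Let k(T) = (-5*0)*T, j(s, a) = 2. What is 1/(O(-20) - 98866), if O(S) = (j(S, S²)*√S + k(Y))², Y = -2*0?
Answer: -1/98946 ≈ -1.0107e-5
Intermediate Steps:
Y = 0
k(T) = 0 (k(T) = 0*T = 0)
O(S) = 4*S (O(S) = (2*√S + 0)² = (2*√S)² = 4*S)
1/(O(-20) - 98866) = 1/(4*(-20) - 98866) = 1/(-80 - 98866) = 1/(-98946) = -1/98946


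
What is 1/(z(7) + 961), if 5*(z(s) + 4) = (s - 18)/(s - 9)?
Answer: 10/9581 ≈ 0.0010437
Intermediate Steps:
z(s) = -4 + (-18 + s)/(5*(-9 + s)) (z(s) = -4 + ((s - 18)/(s - 9))/5 = -4 + ((-18 + s)/(-9 + s))/5 = -4 + (-18 + s)/(5*(-9 + s)))
1/(z(7) + 961) = 1/((162 - 19*7)/(5*(-9 + 7)) + 961) = 1/((⅕)*(162 - 133)/(-2) + 961) = 1/((⅕)*(-½)*29 + 961) = 1/(-29/10 + 961) = 1/(9581/10) = 10/9581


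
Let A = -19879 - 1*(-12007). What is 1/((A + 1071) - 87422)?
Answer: -1/94223 ≈ -1.0613e-5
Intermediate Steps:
A = -7872 (A = -19879 + 12007 = -7872)
1/((A + 1071) - 87422) = 1/((-7872 + 1071) - 87422) = 1/(-6801 - 87422) = 1/(-94223) = -1/94223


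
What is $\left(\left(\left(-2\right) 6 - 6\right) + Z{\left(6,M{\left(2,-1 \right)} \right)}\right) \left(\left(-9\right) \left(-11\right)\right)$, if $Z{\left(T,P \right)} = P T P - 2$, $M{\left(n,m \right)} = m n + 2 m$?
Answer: $7524$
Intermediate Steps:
$M{\left(n,m \right)} = 2 m + m n$
$Z{\left(T,P \right)} = -2 + T P^{2}$ ($Z{\left(T,P \right)} = T P^{2} - 2 = -2 + T P^{2}$)
$\left(\left(\left(-2\right) 6 - 6\right) + Z{\left(6,M{\left(2,-1 \right)} \right)}\right) \left(\left(-9\right) \left(-11\right)\right) = \left(\left(\left(-2\right) 6 - 6\right) - \left(2 - 6 \left(- (2 + 2)\right)^{2}\right)\right) \left(\left(-9\right) \left(-11\right)\right) = \left(\left(-12 - 6\right) - \left(2 - 6 \left(\left(-1\right) 4\right)^{2}\right)\right) 99 = \left(-18 - \left(2 - 6 \left(-4\right)^{2}\right)\right) 99 = \left(-18 + \left(-2 + 6 \cdot 16\right)\right) 99 = \left(-18 + \left(-2 + 96\right)\right) 99 = \left(-18 + 94\right) 99 = 76 \cdot 99 = 7524$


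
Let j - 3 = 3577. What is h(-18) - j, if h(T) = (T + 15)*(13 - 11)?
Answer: -3586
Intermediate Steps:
j = 3580 (j = 3 + 3577 = 3580)
h(T) = 30 + 2*T (h(T) = (15 + T)*2 = 30 + 2*T)
h(-18) - j = (30 + 2*(-18)) - 1*3580 = (30 - 36) - 3580 = -6 - 3580 = -3586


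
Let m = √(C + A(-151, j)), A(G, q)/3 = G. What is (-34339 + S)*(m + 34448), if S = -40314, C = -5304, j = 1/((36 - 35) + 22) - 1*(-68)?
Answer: -2571646544 - 74653*I*√5757 ≈ -2.5716e+9 - 5.6643e+6*I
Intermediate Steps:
j = 1565/23 (j = 1/(1 + 22) + 68 = 1/23 + 68 = 1565/23 ≈ 68.043)
A(G, q) = 3*G
m = I*√5757 (m = √(-5304 + 3*(-151)) = √(-5304 - 453) = √(-5757) = I*√5757 ≈ 75.875*I)
(-34339 + S)*(m + 34448) = (-34339 - 40314)*(I*√5757 + 34448) = -74653*(34448 + I*√5757) = -2571646544 - 74653*I*√5757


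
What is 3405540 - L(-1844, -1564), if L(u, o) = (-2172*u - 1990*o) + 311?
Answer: -3712299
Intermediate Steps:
L(u, o) = 311 - 2172*u - 1990*o
3405540 - L(-1844, -1564) = 3405540 - (311 - 2172*(-1844) - 1990*(-1564)) = 3405540 - (311 + 4005168 + 3112360) = 3405540 - 1*7117839 = 3405540 - 7117839 = -3712299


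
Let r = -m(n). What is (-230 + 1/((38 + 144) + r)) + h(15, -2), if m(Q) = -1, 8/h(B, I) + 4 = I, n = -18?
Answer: -14111/61 ≈ -231.33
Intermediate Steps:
h(B, I) = 8/(-4 + I)
r = 1 (r = -1*(-1) = 1)
(-230 + 1/((38 + 144) + r)) + h(15, -2) = (-230 + 1/((38 + 144) + 1)) + 8/(-4 - 2) = (-230 + 1/(182 + 1)) + 8/(-6) = (-230 + 1/183) + 8*(-⅙) = (-230 + 1/183) - 4/3 = -42089/183 - 4/3 = -14111/61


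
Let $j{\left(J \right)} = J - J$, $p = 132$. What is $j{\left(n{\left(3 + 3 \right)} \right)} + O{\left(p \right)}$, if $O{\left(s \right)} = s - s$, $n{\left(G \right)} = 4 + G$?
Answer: $0$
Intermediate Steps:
$j{\left(J \right)} = 0$
$O{\left(s \right)} = 0$
$j{\left(n{\left(3 + 3 \right)} \right)} + O{\left(p \right)} = 0 + 0 = 0$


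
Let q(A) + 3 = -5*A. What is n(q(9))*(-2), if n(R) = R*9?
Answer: 864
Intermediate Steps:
q(A) = -3 - 5*A
n(R) = 9*R
n(q(9))*(-2) = (9*(-3 - 5*9))*(-2) = (9*(-3 - 45))*(-2) = (9*(-48))*(-2) = -432*(-2) = 864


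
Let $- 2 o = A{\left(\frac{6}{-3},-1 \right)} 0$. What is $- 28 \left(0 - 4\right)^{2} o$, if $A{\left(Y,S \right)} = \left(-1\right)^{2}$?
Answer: $0$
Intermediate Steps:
$A{\left(Y,S \right)} = 1$
$o = 0$ ($o = - \frac{1 \cdot 0}{2} = \left(- \frac{1}{2}\right) 0 = 0$)
$- 28 \left(0 - 4\right)^{2} o = - 28 \left(0 - 4\right)^{2} \cdot 0 = - 28 \left(-4\right)^{2} \cdot 0 = \left(-28\right) 16 \cdot 0 = \left(-448\right) 0 = 0$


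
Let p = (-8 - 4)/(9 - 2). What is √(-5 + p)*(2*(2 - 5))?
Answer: -6*I*√329/7 ≈ -15.547*I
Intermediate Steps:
p = -12/7 ≈ -1.7143
√(-5 + p)*(2*(2 - 5)) = √(-5 - 12/7)*(2*(2 - 5)) = √(-47/7)*(2*(-3)) = (I*√329/7)*(-6) = -6*I*√329/7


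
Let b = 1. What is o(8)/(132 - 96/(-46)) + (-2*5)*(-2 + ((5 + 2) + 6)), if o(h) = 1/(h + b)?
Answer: -3053137/27756 ≈ -110.00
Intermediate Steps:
o(h) = 1/(1 + h) (o(h) = 1/(h + 1) = 1/(1 + h))
o(8)/(132 - 96/(-46)) + (-2*5)*(-2 + ((5 + 2) + 6)) = 1/((1 + 8)*(132 - 96/(-46))) + (-2*5)*(-2 + ((5 + 2) + 6)) = 1/(9*(132 - 96*(-1/46))) - 10*(-2 + (7 + 6)) = 1/(9*(132 + 48/23)) - 10*(-2 + 13) = 1/(9*(3084/23)) - 10*11 = (⅑)*(23/3084) - 110 = 23/27756 - 110 = -3053137/27756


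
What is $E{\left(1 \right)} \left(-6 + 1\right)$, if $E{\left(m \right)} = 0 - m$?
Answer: $5$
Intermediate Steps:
$E{\left(m \right)} = - m$
$E{\left(1 \right)} \left(-6 + 1\right) = \left(-1\right) 1 \left(-6 + 1\right) = \left(-1\right) \left(-5\right) = 5$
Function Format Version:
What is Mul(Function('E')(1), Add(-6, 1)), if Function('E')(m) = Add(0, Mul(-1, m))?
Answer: 5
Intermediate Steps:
Function('E')(m) = Mul(-1, m)
Mul(Function('E')(1), Add(-6, 1)) = Mul(Mul(-1, 1), Add(-6, 1)) = Mul(-1, -5) = 5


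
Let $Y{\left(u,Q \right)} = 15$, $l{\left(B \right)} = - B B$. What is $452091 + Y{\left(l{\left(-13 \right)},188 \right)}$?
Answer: $452106$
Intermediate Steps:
$l{\left(B \right)} = - B^{2}$
$452091 + Y{\left(l{\left(-13 \right)},188 \right)} = 452091 + 15 = 452106$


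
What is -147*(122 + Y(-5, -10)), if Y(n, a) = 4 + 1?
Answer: -18669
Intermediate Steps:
Y(n, a) = 5
-147*(122 + Y(-5, -10)) = -147*(122 + 5) = -147*127 = -18669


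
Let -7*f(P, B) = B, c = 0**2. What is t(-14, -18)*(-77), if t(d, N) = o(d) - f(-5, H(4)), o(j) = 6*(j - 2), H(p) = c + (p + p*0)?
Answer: 7348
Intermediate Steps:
c = 0
H(p) = p (H(p) = 0 + (p + p*0) = 0 + (p + 0) = 0 + p = p)
f(P, B) = -B/7
o(j) = -12 + 6*j (o(j) = 6*(-2 + j) = -12 + 6*j)
t(d, N) = -80/7 + 6*d (t(d, N) = (-12 + 6*d) - (-1)*4/7 = (-12 + 6*d) - 1*(-4/7) = (-12 + 6*d) + 4/7 = -80/7 + 6*d)
t(-14, -18)*(-77) = (-80/7 + 6*(-14))*(-77) = (-80/7 - 84)*(-77) = -668/7*(-77) = 7348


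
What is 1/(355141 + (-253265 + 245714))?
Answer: 1/347590 ≈ 2.8770e-6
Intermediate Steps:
1/(355141 + (-253265 + 245714)) = 1/(355141 - 7551) = 1/347590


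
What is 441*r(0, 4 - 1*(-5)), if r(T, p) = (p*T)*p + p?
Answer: 3969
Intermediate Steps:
r(T, p) = p + T*p² (r(T, p) = (T*p)*p + p = T*p² + p = p + T*p²)
441*r(0, 4 - 1*(-5)) = 441*((4 - 1*(-5))*(1 + 0*(4 - 1*(-5)))) = 441*((4 + 5)*(1 + 0*(4 + 5))) = 441*(9*(1 + 0*9)) = 441*(9*(1 + 0)) = 441*(9*1) = 441*9 = 3969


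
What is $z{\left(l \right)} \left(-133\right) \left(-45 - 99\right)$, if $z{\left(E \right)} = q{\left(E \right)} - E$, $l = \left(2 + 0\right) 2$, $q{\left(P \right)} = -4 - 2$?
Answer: $-191520$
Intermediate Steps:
$q{\left(P \right)} = -6$ ($q{\left(P \right)} = -4 - 2 = -6$)
$l = 4$ ($l = 2 \cdot 2 = 4$)
$z{\left(E \right)} = -6 - E$
$z{\left(l \right)} \left(-133\right) \left(-45 - 99\right) = \left(-6 - 4\right) \left(-133\right) \left(-45 - 99\right) = \left(-10\right) \left(-133\right) \left(-144\right) = 1330 \left(-144\right) = -191520$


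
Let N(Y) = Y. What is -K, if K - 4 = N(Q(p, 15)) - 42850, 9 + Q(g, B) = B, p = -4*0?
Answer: 42840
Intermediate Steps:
p = 0
Q(g, B) = -9 + B
K = -42840 (K = 4 + ((-9 + 15) - 42850) = 4 + (6 - 42850) = 4 - 42844 = -42840)
-K = -1*(-42840) = 42840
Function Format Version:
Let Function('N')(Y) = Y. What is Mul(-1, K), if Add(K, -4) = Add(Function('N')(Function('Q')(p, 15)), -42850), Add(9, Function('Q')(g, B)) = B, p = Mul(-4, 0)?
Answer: 42840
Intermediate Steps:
p = 0
Function('Q')(g, B) = Add(-9, B)
K = -42840 (K = Add(4, Add(Add(-9, 15), -42850)) = Add(4, Add(6, -42850)) = Add(4, -42844) = -42840)
Mul(-1, K) = Mul(-1, -42840) = 42840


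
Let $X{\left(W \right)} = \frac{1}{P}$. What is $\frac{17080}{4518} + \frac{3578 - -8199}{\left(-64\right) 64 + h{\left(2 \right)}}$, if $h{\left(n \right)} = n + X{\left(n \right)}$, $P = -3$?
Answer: $\frac{25084091}{27747297} \approx 0.90402$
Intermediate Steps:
$X{\left(W \right)} = - \frac{1}{3}$ ($X{\left(W \right)} = \frac{1}{-3} = - \frac{1}{3}$)
$h{\left(n \right)} = - \frac{1}{3} + n$ ($h{\left(n \right)} = n - \frac{1}{3} = - \frac{1}{3} + n$)
$\frac{17080}{4518} + \frac{3578 - -8199}{\left(-64\right) 64 + h{\left(2 \right)}} = \frac{17080}{4518} + \frac{3578 - -8199}{\left(-64\right) 64 + \left(- \frac{1}{3} + 2\right)} = 17080 \cdot \frac{1}{4518} + \frac{3578 + 8199}{-4096 + \frac{5}{3}} = \frac{8540}{2259} + \frac{11777}{- \frac{12283}{3}} = \frac{8540}{2259} + 11777 \left(- \frac{3}{12283}\right) = \frac{8540}{2259} - \frac{35331}{12283} = \frac{25084091}{27747297}$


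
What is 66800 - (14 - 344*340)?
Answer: 183746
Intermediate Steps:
66800 - (14 - 344*340) = 66800 - (14 - 116960) = 66800 - 1*(-116946) = 66800 + 116946 = 183746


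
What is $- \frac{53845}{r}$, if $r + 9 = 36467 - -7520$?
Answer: $- \frac{4895}{3998} \approx -1.2244$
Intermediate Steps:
$r = 43978$ ($r = -9 + \left(36467 - -7520\right) = -9 + \left(36467 + 7520\right) = -9 + 43987 = 43978$)
$- \frac{53845}{r} = - \frac{53845}{43978} = \left(-53845\right) \frac{1}{43978} = - \frac{4895}{3998}$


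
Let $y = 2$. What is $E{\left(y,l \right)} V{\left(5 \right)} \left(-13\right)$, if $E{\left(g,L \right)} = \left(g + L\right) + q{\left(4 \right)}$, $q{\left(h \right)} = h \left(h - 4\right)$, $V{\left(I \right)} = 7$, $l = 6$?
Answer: $-728$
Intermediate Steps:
$q{\left(h \right)} = h \left(-4 + h\right)$
$E{\left(g,L \right)} = L + g$ ($E{\left(g,L \right)} = \left(g + L\right) + 4 \left(-4 + 4\right) = \left(L + g\right) + 4 \cdot 0 = \left(L + g\right) + 0 = L + g$)
$E{\left(y,l \right)} V{\left(5 \right)} \left(-13\right) = \left(6 + 2\right) 7 \left(-13\right) = 8 \cdot 7 \left(-13\right) = 56 \left(-13\right) = -728$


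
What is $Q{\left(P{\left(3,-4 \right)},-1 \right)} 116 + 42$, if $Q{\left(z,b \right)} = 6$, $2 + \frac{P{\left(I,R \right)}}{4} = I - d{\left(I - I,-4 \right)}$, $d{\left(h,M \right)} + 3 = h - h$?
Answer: $738$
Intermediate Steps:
$d{\left(h,M \right)} = -3$ ($d{\left(h,M \right)} = -3 + \left(h - h\right) = -3 + 0 = -3$)
$P{\left(I,R \right)} = 4 + 4 I$ ($P{\left(I,R \right)} = -8 + 4 \left(I - -3\right) = -8 + 4 \left(I + 3\right) = -8 + 4 \left(3 + I\right) = -8 + \left(12 + 4 I\right) = 4 + 4 I$)
$Q{\left(P{\left(3,-4 \right)},-1 \right)} 116 + 42 = 6 \cdot 116 + 42 = 696 + 42 = 738$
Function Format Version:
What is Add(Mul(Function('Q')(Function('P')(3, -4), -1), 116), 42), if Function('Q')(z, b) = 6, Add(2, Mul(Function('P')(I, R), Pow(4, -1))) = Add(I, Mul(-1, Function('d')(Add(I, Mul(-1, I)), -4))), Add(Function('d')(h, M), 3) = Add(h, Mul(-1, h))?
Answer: 738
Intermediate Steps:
Function('d')(h, M) = -3 (Function('d')(h, M) = Add(-3, Add(h, Mul(-1, h))) = Add(-3, 0) = -3)
Function('P')(I, R) = Add(4, Mul(4, I)) (Function('P')(I, R) = Add(-8, Mul(4, Add(I, Mul(-1, -3)))) = Add(-8, Mul(4, Add(I, 3))) = Add(-8, Mul(4, Add(3, I))) = Add(-8, Add(12, Mul(4, I))) = Add(4, Mul(4, I)))
Add(Mul(Function('Q')(Function('P')(3, -4), -1), 116), 42) = Add(Mul(6, 116), 42) = Add(696, 42) = 738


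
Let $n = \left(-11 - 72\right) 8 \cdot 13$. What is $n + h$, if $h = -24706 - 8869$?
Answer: $-42207$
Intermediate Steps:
$n = -8632$ ($n = \left(-83\right) 104 = -8632$)
$h = -33575$ ($h = -24706 - 8869 = -33575$)
$n + h = -8632 - 33575 = -42207$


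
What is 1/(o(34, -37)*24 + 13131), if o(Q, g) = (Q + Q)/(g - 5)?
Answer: 7/91645 ≈ 7.6382e-5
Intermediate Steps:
o(Q, g) = 2*Q/(-5 + g) (o(Q, g) = (2*Q)/(-5 + g) = 2*Q/(-5 + g))
1/(o(34, -37)*24 + 13131) = 1/((2*34/(-5 - 37))*24 + 13131) = 1/((2*34/(-42))*24 + 13131) = 1/((2*34*(-1/42))*24 + 13131) = 1/(-34/21*24 + 13131) = 1/(-272/7 + 13131) = 1/(91645/7) = 7/91645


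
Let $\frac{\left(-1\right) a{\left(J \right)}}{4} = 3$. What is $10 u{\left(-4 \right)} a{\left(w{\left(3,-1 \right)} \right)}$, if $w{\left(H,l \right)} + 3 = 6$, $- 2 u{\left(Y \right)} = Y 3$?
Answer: $-720$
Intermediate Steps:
$u{\left(Y \right)} = - \frac{3 Y}{2}$ ($u{\left(Y \right)} = - \frac{Y 3}{2} = - \frac{3 Y}{2}$)
$w{\left(H,l \right)} = 3$ ($w{\left(H,l \right)} = -3 + 6 = 3$)
$a{\left(J \right)} = -12$ ($a{\left(J \right)} = \left(-4\right) 3 = -12$)
$10 u{\left(-4 \right)} a{\left(w{\left(3,-1 \right)} \right)} = 10 \left(\left(- \frac{3}{2}\right) \left(-4\right)\right) \left(-12\right) = 10 \cdot 6 \left(-12\right) = 60 \left(-12\right) = -720$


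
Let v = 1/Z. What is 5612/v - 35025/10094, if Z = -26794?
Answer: -1517813900257/10094 ≈ -1.5037e+8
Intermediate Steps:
v = -1/26794 (v = 1/(-26794) = -1/26794 ≈ -3.7322e-5)
5612/v - 35025/10094 = 5612/(-1/26794) - 35025/10094 = 5612*(-26794) - 35025*1/10094 = -150367928 - 35025/10094 = -1517813900257/10094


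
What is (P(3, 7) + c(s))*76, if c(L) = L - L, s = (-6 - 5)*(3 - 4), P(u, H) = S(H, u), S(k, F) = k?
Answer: 532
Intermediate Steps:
P(u, H) = H
s = 11 (s = -11*(-1) = 11)
c(L) = 0
(P(3, 7) + c(s))*76 = (7 + 0)*76 = 7*76 = 532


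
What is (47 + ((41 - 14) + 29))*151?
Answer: 15553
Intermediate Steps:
(47 + ((41 - 14) + 29))*151 = (47 + (27 + 29))*151 = (47 + 56)*151 = 103*151 = 15553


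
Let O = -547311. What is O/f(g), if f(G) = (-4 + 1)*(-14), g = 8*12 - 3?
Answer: -182437/14 ≈ -13031.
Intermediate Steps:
g = 93 (g = 96 - 3 = 93)
f(G) = 42 (f(G) = -3*(-14) = 42)
O/f(g) = -547311/42 = -547311*1/42 = -182437/14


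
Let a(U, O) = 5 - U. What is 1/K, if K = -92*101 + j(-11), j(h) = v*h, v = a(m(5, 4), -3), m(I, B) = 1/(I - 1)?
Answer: -4/37377 ≈ -0.00010702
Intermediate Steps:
m(I, B) = 1/(-1 + I)
v = 19/4 (v = 5 - 1/(-1 + 5) = 5 - 1/4 = 19/4 ≈ 4.7500)
j(h) = 19*h/4
K = -37377/4 (K = -92*101 + (19/4)*(-11) = -9292 - 209/4 = -37377/4 ≈ -9344.3)
1/K = 1/(-37377/4) = -4/37377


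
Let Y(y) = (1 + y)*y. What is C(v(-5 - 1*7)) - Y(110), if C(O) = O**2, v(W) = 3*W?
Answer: -10914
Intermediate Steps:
Y(y) = y*(1 + y)
C(v(-5 - 1*7)) - Y(110) = (3*(-5 - 1*7))**2 - 110*(1 + 110) = (3*(-5 - 7))**2 - 110*111 = (3*(-12))**2 - 1*12210 = (-36)**2 - 12210 = 1296 - 12210 = -10914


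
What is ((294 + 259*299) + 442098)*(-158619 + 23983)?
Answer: -69988235788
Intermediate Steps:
((294 + 259*299) + 442098)*(-158619 + 23983) = ((294 + 77441) + 442098)*(-134636) = (77735 + 442098)*(-134636) = 519833*(-134636) = -69988235788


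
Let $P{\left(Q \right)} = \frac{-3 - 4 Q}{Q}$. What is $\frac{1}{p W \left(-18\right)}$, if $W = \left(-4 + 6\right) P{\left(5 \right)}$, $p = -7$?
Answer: $- \frac{5}{5796} \approx -0.00086266$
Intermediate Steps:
$P{\left(Q \right)} = \frac{-3 - 4 Q}{Q}$
$W = - \frac{46}{5}$ ($W = \left(-4 + 6\right) \left(-4 - \frac{3}{5}\right) = 2 \left(-4 - \frac{3}{5}\right) = 2 \left(- \frac{23}{5}\right) = - \frac{46}{5} \approx -9.2$)
$\frac{1}{p W \left(-18\right)} = \frac{1}{\left(-7\right) \left(- \frac{46}{5}\right) \left(-18\right)} = \frac{1}{\frac{322}{5} \left(-18\right)} = \frac{1}{- \frac{5796}{5}} = - \frac{5}{5796}$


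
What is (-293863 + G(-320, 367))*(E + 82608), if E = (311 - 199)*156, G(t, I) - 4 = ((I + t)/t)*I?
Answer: -117659213379/4 ≈ -2.9415e+10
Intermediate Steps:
G(t, I) = 4 + I*(I + t)/t (G(t, I) = 4 + ((I + t)/t)*I = 4 + I*(I + t)/t)
E = 17472 (E = 112*156 = 17472)
(-293863 + G(-320, 367))*(E + 82608) = (-293863 + (4 + 367 + 367²/(-320)))*(17472 + 82608) = (-293863 + (4 + 367 + 134689*(-1/320)))*100080 = (-293863 + (4 + 367 - 134689/320))*100080 = (-293863 - 15969/320)*100080 = -94052129/320*100080 = -117659213379/4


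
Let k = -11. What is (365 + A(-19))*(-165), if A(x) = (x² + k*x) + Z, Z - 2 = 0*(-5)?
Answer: -154605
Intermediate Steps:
Z = 2 (Z = 2 + 0*(-5) = 2 + 0 = 2)
A(x) = 2 + x² - 11*x (A(x) = (x² - 11*x) + 2 = 2 + x² - 11*x)
(365 + A(-19))*(-165) = (365 + (2 + (-19)² - 11*(-19)))*(-165) = (365 + (2 + 361 + 209))*(-165) = (365 + 572)*(-165) = 937*(-165) = -154605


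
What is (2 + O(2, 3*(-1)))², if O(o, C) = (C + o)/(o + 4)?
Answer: 121/36 ≈ 3.3611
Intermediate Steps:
O(o, C) = (C + o)/(4 + o)
(2 + O(2, 3*(-1)))² = (2 + (3*(-1) + 2)/(4 + 2))² = (2 + (-3 + 2)/6)² = (2 + (⅙)*(-1))² = (2 - ⅙)² = (11/6)² = 121/36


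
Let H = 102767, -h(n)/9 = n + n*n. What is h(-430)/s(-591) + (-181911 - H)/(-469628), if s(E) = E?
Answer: 129976456523/46258358 ≈ 2809.8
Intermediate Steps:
h(n) = -9*n - 9*n**2 (h(n) = -9*(n + n*n) = -9*(n + n**2) = -9*n - 9*n**2)
h(-430)/s(-591) + (-181911 - H)/(-469628) = -9*(-430)*(1 - 430)/(-591) + (-181911 - 1*102767)/(-469628) = -9*(-430)*(-429)*(-1/591) + (-181911 - 102767)*(-1/469628) = -1660230*(-1/591) - 284678*(-1/469628) = 553410/197 + 142339/234814 = 129976456523/46258358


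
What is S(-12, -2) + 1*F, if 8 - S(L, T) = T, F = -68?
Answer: -58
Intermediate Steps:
S(L, T) = 8 - T
S(-12, -2) + 1*F = (8 - 1*(-2)) + 1*(-68) = (8 + 2) - 68 = 10 - 68 = -58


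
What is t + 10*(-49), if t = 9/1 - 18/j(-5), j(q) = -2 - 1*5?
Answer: -3349/7 ≈ -478.43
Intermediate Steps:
j(q) = -7 (j(q) = -2 - 5 = -7)
t = 81/7 (t = 9/1 - 18/(-7) = 9*1 - 18*(-⅐) = 9 + 18/7 = 81/7 ≈ 11.571)
t + 10*(-49) = 81/7 + 10*(-49) = 81/7 - 490 = -3349/7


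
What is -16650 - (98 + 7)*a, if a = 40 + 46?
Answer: -25680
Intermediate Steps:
a = 86
-16650 - (98 + 7)*a = -16650 - (98 + 7)*86 = -16650 - 105*86 = -16650 - 1*9030 = -16650 - 9030 = -25680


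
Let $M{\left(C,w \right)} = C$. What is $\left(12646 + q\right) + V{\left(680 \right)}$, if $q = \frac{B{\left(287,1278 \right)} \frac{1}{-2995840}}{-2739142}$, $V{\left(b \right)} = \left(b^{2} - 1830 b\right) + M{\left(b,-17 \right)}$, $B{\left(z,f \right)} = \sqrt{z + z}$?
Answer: $-768674 + \frac{\sqrt{574}}{8206031169280} \approx -7.6867 \cdot 10^{5}$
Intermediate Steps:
$B{\left(z,f \right)} = \sqrt{2} \sqrt{z}$ ($B{\left(z,f \right)} = \sqrt{2 z} = \sqrt{2} \sqrt{z}$)
$V{\left(b \right)} = b^{2} - 1829 b$ ($V{\left(b \right)} = \left(b^{2} - 1830 b\right) + b = b^{2} - 1829 b$)
$q = \frac{\sqrt{574}}{8206031169280}$ ($q = \frac{\sqrt{2} \sqrt{287} \frac{1}{-2995840}}{-2739142} = \sqrt{574} \left(- \frac{1}{2995840}\right) \left(- \frac{1}{2739142}\right) = - \frac{\sqrt{574}}{2995840} \left(- \frac{1}{2739142}\right) = \frac{\sqrt{574}}{8206031169280} \approx 2.9196 \cdot 10^{-12}$)
$\left(12646 + q\right) + V{\left(680 \right)} = \left(12646 + \frac{\sqrt{574}}{8206031169280}\right) + 680 \left(-1829 + 680\right) = \left(12646 + \frac{\sqrt{574}}{8206031169280}\right) + 680 \left(-1149\right) = \left(12646 + \frac{\sqrt{574}}{8206031169280}\right) - 781320 = -768674 + \frac{\sqrt{574}}{8206031169280}$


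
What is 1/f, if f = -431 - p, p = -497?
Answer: 1/66 ≈ 0.015152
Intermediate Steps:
f = 66 (f = -431 - 1*(-497) = -431 + 497 = 66)
1/f = 1/66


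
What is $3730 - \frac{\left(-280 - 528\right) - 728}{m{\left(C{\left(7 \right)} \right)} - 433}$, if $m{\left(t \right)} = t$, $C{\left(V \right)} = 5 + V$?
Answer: $\frac{1568794}{421} \approx 3726.4$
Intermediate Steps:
$3730 - \frac{\left(-280 - 528\right) - 728}{m{\left(C{\left(7 \right)} \right)} - 433} = 3730 - \frac{\left(-280 - 528\right) - 728}{\left(5 + 7\right) - 433} = 3730 - \frac{\left(-280 - 528\right) - 728}{12 - 433} = 3730 - \frac{-808 - 728}{-421} = 3730 - \left(-1536\right) \left(- \frac{1}{421}\right) = 3730 - \frac{1536}{421} = \frac{1568794}{421}$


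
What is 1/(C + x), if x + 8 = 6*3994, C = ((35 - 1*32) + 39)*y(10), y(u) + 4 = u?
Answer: 1/24208 ≈ 4.1309e-5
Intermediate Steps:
y(u) = -4 + u
C = 252 (C = ((35 - 1*32) + 39)*(-4 + 10) = ((35 - 32) + 39)*6 = (3 + 39)*6 = 42*6 = 252)
x = 23956 (x = -8 + 6*3994 = -8 + 23964 = 23956)
1/(C + x) = 1/(252 + 23956) = 1/24208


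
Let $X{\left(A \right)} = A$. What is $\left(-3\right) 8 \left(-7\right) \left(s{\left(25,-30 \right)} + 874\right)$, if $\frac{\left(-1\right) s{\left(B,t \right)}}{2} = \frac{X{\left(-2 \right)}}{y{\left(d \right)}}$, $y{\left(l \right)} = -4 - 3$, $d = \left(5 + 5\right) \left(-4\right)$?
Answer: $146736$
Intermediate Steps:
$d = -40$ ($d = 10 \left(-4\right) = -40$)
$y{\left(l \right)} = -7$
$s{\left(B,t \right)} = - \frac{4}{7}$ ($s{\left(B,t \right)} = - 2 \left(- \frac{2}{-7}\right) = - 2 \left(\left(-2\right) \left(- \frac{1}{7}\right)\right) = \left(-2\right) \frac{2}{7} = - \frac{4}{7}$)
$\left(-3\right) 8 \left(-7\right) \left(s{\left(25,-30 \right)} + 874\right) = \left(-3\right) 8 \left(-7\right) \left(- \frac{4}{7} + 874\right) = \left(-24\right) \left(-7\right) \frac{6114}{7} = 168 \cdot \frac{6114}{7} = 146736$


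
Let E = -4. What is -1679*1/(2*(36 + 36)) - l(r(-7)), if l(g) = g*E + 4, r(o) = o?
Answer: -6287/144 ≈ -43.660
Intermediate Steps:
l(g) = 4 - 4*g (l(g) = g*(-4) + 4 = -4*g + 4 = 4 - 4*g)
-1679*1/(2*(36 + 36)) - l(r(-7)) = -1679*1/(2*(36 + 36)) - (4 - 4*(-7)) = -1679/(72*2) - (4 + 28) = -1679/144 - 1*32 = -1679*1/144 - 32 = -1679/144 - 32 = -6287/144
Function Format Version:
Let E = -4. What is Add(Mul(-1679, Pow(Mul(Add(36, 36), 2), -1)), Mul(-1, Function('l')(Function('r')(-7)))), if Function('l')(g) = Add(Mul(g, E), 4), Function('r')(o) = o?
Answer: Rational(-6287, 144) ≈ -43.660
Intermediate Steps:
Function('l')(g) = Add(4, Mul(-4, g)) (Function('l')(g) = Add(Mul(g, -4), 4) = Add(Mul(-4, g), 4) = Add(4, Mul(-4, g)))
Add(Mul(-1679, Pow(Mul(Add(36, 36), 2), -1)), Mul(-1, Function('l')(Function('r')(-7)))) = Add(Mul(-1679, Pow(Mul(Add(36, 36), 2), -1)), Mul(-1, Add(4, Mul(-4, -7)))) = Add(Mul(-1679, Pow(Mul(72, 2), -1)), Mul(-1, Add(4, 28))) = Add(Mul(-1679, Pow(144, -1)), Mul(-1, 32)) = Add(Mul(-1679, Rational(1, 144)), -32) = Add(Rational(-1679, 144), -32) = Rational(-6287, 144)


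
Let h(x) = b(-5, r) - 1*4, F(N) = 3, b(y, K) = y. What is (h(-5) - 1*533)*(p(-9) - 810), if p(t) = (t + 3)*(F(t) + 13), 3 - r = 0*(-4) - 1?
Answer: 491052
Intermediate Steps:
r = 4 (r = 3 - (0*(-4) - 1) = 3 - (0 - 1) = 3 - 1*(-1) = 3 + 1 = 4)
h(x) = -9 (h(x) = -5 - 1*4 = -5 - 4 = -9)
p(t) = 48 + 16*t (p(t) = (t + 3)*(3 + 13) = (3 + t)*16 = 48 + 16*t)
(h(-5) - 1*533)*(p(-9) - 810) = (-9 - 1*533)*((48 + 16*(-9)) - 810) = (-9 - 533)*((48 - 144) - 810) = -542*(-96 - 810) = -542*(-906) = 491052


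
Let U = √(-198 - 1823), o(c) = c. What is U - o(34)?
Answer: -34 + I*√2021 ≈ -34.0 + 44.956*I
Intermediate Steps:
U = I*√2021 (U = √(-2021) = I*√2021 ≈ 44.956*I)
U - o(34) = I*√2021 - 1*34 = I*√2021 - 34 = -34 + I*√2021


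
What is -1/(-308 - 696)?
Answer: 1/1004 ≈ 0.00099602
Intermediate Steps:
-1/(-308 - 696) = -1/(-1004) = -1*(-1/1004) = 1/1004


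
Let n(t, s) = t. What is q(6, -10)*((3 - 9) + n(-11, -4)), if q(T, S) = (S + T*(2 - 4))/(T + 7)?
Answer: 374/13 ≈ 28.769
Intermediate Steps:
q(T, S) = (S - 2*T)/(7 + T) (q(T, S) = (S + T*(-2))/(7 + T) = (S - 2*T)/(7 + T))
q(6, -10)*((3 - 9) + n(-11, -4)) = ((-10 - 2*6)/(7 + 6))*((3 - 9) - 11) = ((-10 - 12)/13)*(-6 - 11) = ((1/13)*(-22))*(-17) = -22/13*(-17) = 374/13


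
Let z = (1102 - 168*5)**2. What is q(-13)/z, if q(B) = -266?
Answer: -133/34322 ≈ -0.0038751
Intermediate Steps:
z = 68644 (z = (1102 - 840)**2 = 262**2 = 68644)
q(-13)/z = -266/68644 = -266*1/68644 = -133/34322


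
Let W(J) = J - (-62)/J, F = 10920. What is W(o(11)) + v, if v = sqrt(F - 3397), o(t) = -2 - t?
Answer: -231/13 + sqrt(7523) ≈ 68.966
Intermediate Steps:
v = sqrt(7523) (v = sqrt(10920 - 3397) = sqrt(7523) ≈ 86.735)
W(J) = J + 62/J
W(o(11)) + v = ((-2 - 1*11) + 62/(-2 - 1*11)) + sqrt(7523) = ((-2 - 11) + 62/(-2 - 11)) + sqrt(7523) = (-13 + 62/(-13)) + sqrt(7523) = (-13 + 62*(-1/13)) + sqrt(7523) = (-13 - 62/13) + sqrt(7523) = -231/13 + sqrt(7523)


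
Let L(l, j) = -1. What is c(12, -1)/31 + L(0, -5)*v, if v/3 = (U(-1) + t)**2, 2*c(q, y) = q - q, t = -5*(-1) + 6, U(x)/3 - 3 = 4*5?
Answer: -19200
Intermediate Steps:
U(x) = 69 (U(x) = 9 + 3*(4*5) = 9 + 3*20 = 9 + 60 = 69)
t = 11 (t = 5 + 6 = 11)
c(q, y) = 0 (c(q, y) = (q - q)/2 = (1/2)*0 = 0)
v = 19200 (v = 3*(69 + 11)**2 = 3*80**2 = 3*6400 = 19200)
c(12, -1)/31 + L(0, -5)*v = 0/31 - 1*19200 = 0*(1/31) - 19200 = 0 - 19200 = -19200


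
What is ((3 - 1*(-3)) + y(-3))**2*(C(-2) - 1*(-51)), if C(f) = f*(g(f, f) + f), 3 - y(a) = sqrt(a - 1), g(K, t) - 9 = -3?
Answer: 3311 - 1548*I ≈ 3311.0 - 1548.0*I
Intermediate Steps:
g(K, t) = 6 (g(K, t) = 9 - 3 = 6)
y(a) = 3 - sqrt(-1 + a) (y(a) = 3 - sqrt(a - 1) = 3 - sqrt(-1 + a))
C(f) = f*(6 + f)
((3 - 1*(-3)) + y(-3))**2*(C(-2) - 1*(-51)) = ((3 - 1*(-3)) + (3 - sqrt(-1 - 3)))**2*(-2*(6 - 2) - 1*(-51)) = ((3 + 3) + (3 - sqrt(-4)))**2*(-2*4 + 51) = (6 + (3 - 2*I))**2*(-8 + 51) = (6 + (3 - 2*I))**2*43 = (9 - 2*I)**2*43 = 43*(9 - 2*I)**2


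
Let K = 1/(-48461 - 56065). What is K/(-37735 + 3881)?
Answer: 1/3538623204 ≈ 2.8260e-10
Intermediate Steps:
K = -1/104526 (K = 1/(-104526) = -1/104526 ≈ -9.5670e-6)
K/(-37735 + 3881) = -1/(104526*(-37735 + 3881)) = -1/104526/(-33854) = -1/104526*(-1/33854) = 1/3538623204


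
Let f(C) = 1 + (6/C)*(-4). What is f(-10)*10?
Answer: 34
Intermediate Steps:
f(C) = 1 - 24/C
f(-10)*10 = ((-24 - 10)/(-10))*10 = -⅒*(-34)*10 = (17/5)*10 = 34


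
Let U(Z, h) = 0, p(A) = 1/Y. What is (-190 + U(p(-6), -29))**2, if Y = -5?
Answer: 36100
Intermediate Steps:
p(A) = -1/5 (p(A) = 1/(-5) = -1/5)
(-190 + U(p(-6), -29))**2 = (-190 + 0)**2 = (-190)**2 = 36100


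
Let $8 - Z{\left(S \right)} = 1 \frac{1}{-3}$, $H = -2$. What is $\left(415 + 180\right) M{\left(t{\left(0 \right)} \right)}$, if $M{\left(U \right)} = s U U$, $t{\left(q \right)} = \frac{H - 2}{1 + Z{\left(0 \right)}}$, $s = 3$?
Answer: $\frac{2295}{7} \approx 327.86$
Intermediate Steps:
$Z{\left(S \right)} = \frac{25}{3}$ ($Z{\left(S \right)} = 8 - 1 \frac{1}{-3} = 8 - 1 \left(- \frac{1}{3}\right) = 8 - - \frac{1}{3} = 8 + \frac{1}{3} = \frac{25}{3}$)
$t{\left(q \right)} = - \frac{3}{7}$ ($t{\left(q \right)} = \frac{-2 - 2}{1 + \frac{25}{3}} = - \frac{4}{\frac{28}{3}} = \left(-4\right) \frac{3}{28} = - \frac{3}{7}$)
$M{\left(U \right)} = 3 U^{2}$ ($M{\left(U \right)} = 3 U U = 3 U^{2}$)
$\left(415 + 180\right) M{\left(t{\left(0 \right)} \right)} = \left(415 + 180\right) 3 \left(- \frac{3}{7}\right)^{2} = 595 \cdot 3 \cdot \frac{9}{49} = 595 \cdot \frac{27}{49} = \frac{2295}{7}$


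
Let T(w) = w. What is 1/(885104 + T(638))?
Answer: 1/885742 ≈ 1.1290e-6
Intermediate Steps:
1/(885104 + T(638)) = 1/(885104 + 638) = 1/885742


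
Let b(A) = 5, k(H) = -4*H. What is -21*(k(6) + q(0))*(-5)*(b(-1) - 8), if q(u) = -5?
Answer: 9135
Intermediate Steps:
-21*(k(6) + q(0))*(-5)*(b(-1) - 8) = -21*(-4*6 - 5)*(-5)*(5 - 8) = -21*(-24 - 5)*(-5)*(-3) = -21*(-29*(-5))*(-3) = -3045*(-3) = -21*(-435) = 9135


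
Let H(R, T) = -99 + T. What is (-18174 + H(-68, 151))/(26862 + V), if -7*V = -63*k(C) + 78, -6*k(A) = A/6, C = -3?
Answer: -507416/751845 ≈ -0.67489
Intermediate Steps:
k(A) = -A/36 (k(A) = -A/(6*6) = -A/36)
V = -291/28 (V = -(-(-7)*(-3)/4 + 78)/7 = -(-63*1/12 + 78)/7 = -(-21/4 + 78)/7 = -⅐*291/4 = -291/28 ≈ -10.393)
(-18174 + H(-68, 151))/(26862 + V) = (-18174 + (-99 + 151))/(26862 - 291/28) = (-18174 + 52)/(751845/28) = -18122*28/751845 = -507416/751845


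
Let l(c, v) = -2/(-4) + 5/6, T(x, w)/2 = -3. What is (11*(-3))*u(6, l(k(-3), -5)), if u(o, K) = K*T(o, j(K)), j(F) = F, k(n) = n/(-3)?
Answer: 264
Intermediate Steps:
k(n) = -n/3 (k(n) = n*(-1/3) = -n/3)
T(x, w) = -6 (T(x, w) = 2*(-3) = -6)
l(c, v) = 4/3 (l(c, v) = -2*(-1/4) + 5*(1/6) = 1/2 + 5/6 = 4/3)
u(o, K) = -6*K (u(o, K) = K*(-6) = -6*K)
(11*(-3))*u(6, l(k(-3), -5)) = (11*(-3))*(-6*4/3) = -33*(-8) = 264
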